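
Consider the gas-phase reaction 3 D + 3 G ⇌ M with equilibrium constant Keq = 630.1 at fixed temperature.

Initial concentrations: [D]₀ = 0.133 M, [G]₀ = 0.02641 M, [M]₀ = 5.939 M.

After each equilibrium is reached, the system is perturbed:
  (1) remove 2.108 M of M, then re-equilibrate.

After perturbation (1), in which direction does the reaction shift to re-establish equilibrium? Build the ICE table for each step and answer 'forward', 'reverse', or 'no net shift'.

Q₀ = 1.3704e+08 vs Keq = 630.1 ⇒ Q>K, reverse
Step 1:
                   D          G          M
  I            0.133    0.02641      5.939
  C           0.3813     0.3813    -0.1271
  E           0.5143     0.4077      5.812
  solve Keq expr → x = -0.1271; check Q = 630.1
Then remove 2.108 M of M.
Step 2:
                   D          G          M
  I           0.5143     0.4077      3.704
  C         -0.03268   -0.03268    0.01089
  E           0.4817     0.3751      3.715
  solve Keq expr → x = 0.01089; check Q = 630.1

Direction: forward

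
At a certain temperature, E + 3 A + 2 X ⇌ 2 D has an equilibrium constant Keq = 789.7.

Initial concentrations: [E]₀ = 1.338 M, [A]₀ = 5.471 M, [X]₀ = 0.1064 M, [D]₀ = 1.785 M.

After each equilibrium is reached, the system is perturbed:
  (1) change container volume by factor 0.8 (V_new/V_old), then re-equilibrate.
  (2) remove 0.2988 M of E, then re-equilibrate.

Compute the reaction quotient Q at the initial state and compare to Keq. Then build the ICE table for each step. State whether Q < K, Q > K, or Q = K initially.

Q₀ = 1.285 vs Keq = 789.7 ⇒ Q<K, forward
Step 1:
                   E          A          X          D
  Initial      1.338      5.471     0.1064      1.785
  Change    -0.05079    -0.1524    -0.1016     0.1016
  Equil        1.287      5.319   0.004824      1.887
  solve Keq expr → x = 0.05079; check Q = 789.7
Then change container volume by factor 0.8 (V_new/V_old).
Step 2:
                   E          A          X          D
  Initial      1.609      6.648    0.00603      2.358
  Change   -0.001082  -0.003245  -0.002163   0.002163
  Equil        1.608      6.645   0.003867       2.36
  solve Keq expr → x = 0.001082; check Q = 789.7
Then remove 0.2988 M of E.
Step 3:
                   E          A          X          D
  Initial      1.309      6.645   0.003867       2.36
  Change  2.0847e-04 6.2541e-04 4.1694e-04 -4.1694e-04
  Equil        1.309      6.646   0.004284       2.36
  solve Keq expr → x = -2.0847e-04; check Q = 789.7

Q₀ = 1.285; Q < K (proceeds forward)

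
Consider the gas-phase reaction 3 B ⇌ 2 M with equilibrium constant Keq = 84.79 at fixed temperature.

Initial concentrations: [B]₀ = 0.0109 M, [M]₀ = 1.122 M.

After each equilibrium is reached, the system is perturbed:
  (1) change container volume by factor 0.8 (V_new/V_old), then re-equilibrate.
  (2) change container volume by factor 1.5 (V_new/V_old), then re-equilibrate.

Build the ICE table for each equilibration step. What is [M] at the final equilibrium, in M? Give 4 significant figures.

Q₀ = 9.7209e+05 vs Keq = 84.79 ⇒ Q>K, reverse
Step 1:
                  B         M
  Initial    0.0109     1.122
  Change     0.2136   -0.1424
  Equil      0.2245    0.9796
  solve Keq expr → x = -0.07121; check Q = 84.79
Then change container volume by factor 0.8 (V_new/V_old).
Step 2:
                  B         M
  Initial    0.2806     1.224
  Change   -0.01838   0.01225
  Equil      0.2623     1.237
  solve Keq expr → x = 0.006127; check Q = 84.79
Then change container volume by factor 1.5 (V_new/V_old).
Step 3:
                  B         M
  Initial    0.1748    0.8245
  Change    0.02283  -0.01522
  Equil      0.1977    0.8093
  solve Keq expr → x = -0.00761; check Q = 84.79

[M]_eq = 0.8093 M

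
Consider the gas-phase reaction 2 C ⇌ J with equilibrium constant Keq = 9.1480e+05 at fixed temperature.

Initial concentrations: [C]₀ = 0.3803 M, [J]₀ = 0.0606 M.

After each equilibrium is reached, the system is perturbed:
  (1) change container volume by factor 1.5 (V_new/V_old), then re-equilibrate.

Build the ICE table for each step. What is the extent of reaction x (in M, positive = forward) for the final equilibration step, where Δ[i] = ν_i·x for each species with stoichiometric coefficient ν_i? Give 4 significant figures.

x = -3.9176e-05 M

Q₀ = 0.419 vs Keq = 9.1480e+05 ⇒ Q<K, forward
Step 1:
                   C          J
  init        0.3803     0.0606
  Δ          -0.3798     0.1899
  eq      5.2328e-04     0.2505
  solve Keq expr → x = 0.1899; check Q = 9.1480e+05
Then change container volume by factor 1.5 (V_new/V_old).
Step 2:
                   C          J
  init    3.4885e-04      0.167
  Δ       7.8352e-05 -3.9176e-05
  eq      4.2720e-04      0.167
  solve Keq expr → x = -3.9176e-05; check Q = 9.1480e+05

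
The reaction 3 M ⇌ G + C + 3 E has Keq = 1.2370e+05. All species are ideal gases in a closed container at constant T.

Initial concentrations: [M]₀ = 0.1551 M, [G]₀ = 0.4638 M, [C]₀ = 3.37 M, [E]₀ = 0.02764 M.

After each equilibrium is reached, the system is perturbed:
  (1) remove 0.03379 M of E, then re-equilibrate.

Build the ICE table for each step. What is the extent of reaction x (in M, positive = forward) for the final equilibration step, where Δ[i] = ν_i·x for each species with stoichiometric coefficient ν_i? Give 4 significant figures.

x = 2.6616e-04 M

Q₀ = 0.008846 vs Keq = 1.2370e+05 ⇒ Q<K, forward
Step 1:
                   M          G          C          E
  init        0.1551     0.4638       3.37    0.02764
  Δ          -0.1508    0.05026    0.05026     0.1508
  eq        0.004322     0.5141       3.42     0.1784
  solve Keq expr → x = 0.05026; check Q = 1.2370e+05
Then remove 0.03379 M of E.
Step 2:
                   M          G          C          E
  init      0.004322     0.5141       3.42     0.1446
  Δ       -7.9847e-04 2.6616e-04 2.6616e-04 7.9847e-04
  eq        0.003523     0.5143      3.421     0.1454
  solve Keq expr → x = 2.6616e-04; check Q = 1.2370e+05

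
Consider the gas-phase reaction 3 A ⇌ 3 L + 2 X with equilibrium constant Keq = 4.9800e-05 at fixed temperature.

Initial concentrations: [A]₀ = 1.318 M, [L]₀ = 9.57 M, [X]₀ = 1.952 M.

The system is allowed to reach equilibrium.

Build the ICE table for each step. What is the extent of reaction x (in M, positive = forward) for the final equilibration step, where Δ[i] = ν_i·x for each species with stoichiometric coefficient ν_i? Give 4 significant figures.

x = -0.9742 M

Q₀ = 1459 vs Keq = 4.9800e-05 ⇒ Q>K, reverse
Step 1:
                    A           L           X
  I             1.318        9.57       1.952
  C             2.923      -2.923      -1.948
  E             4.241       6.647    0.003596
  solve Keq expr → x = -0.9742; check Q = 4.9800e-05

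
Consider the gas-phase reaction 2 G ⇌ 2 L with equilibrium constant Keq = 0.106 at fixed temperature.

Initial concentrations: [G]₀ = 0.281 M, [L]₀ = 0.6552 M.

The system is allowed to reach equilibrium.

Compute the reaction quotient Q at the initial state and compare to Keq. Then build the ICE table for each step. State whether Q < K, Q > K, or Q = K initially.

Q₀ = 5.437 vs Keq = 0.106 ⇒ Q>K, reverse
Step 1:
                   G          L
  I            0.281     0.6552
  C           0.4253    -0.4253
  E           0.7063     0.2299
  solve Keq expr → x = -0.2126; check Q = 0.106

Q₀ = 5.437; Q > K (proceeds reverse)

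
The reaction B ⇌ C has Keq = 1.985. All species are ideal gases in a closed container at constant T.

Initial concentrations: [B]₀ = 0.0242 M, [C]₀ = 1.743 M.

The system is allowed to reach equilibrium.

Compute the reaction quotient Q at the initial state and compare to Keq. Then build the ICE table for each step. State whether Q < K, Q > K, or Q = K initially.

Q₀ = 72.02; Q > K (proceeds reverse)

Q₀ = 72.02 vs Keq = 1.985 ⇒ Q>K, reverse
Step 1:
                  B         C
  Initial    0.0242     1.743
  Change     0.5678   -0.5678
  Equil       0.592     1.175
  solve Keq expr → x = -0.5678; check Q = 1.985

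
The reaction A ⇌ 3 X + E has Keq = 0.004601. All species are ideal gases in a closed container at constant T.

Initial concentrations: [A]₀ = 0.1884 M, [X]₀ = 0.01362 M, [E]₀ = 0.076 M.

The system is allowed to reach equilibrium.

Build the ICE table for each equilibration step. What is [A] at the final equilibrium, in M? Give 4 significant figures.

[A]_eq = 0.1363 M

Q₀ = 1.0192e-06 vs Keq = 0.004601 ⇒ Q<K, forward
Step 1:
                  A         X         E
  init       0.1884   0.01362     0.076
  Δ        -0.05207    0.1562   0.05207
  eq         0.1363    0.1698    0.1281
  solve Keq expr → x = 0.05207; check Q = 0.004601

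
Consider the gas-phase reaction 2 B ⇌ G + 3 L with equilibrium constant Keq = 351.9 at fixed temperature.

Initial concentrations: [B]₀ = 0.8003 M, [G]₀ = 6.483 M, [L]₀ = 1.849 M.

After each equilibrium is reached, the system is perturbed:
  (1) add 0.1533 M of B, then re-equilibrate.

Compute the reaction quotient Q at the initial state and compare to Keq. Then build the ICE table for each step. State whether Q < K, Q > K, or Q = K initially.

Q₀ = 63.99 vs Keq = 351.9 ⇒ Q<K, forward
Step 1:
                  B         G         L
  I          0.8003     6.483     1.849
  C         -0.3146    0.1573    0.4719
  E          0.4857      6.64     2.321
  solve Keq expr → x = 0.1573; check Q = 351.9
Then add 0.1533 M of B.
Step 2:
                  B         G         L
  I           0.639      6.64     2.321
  C         -0.1023   0.05115    0.1534
  E          0.5367     6.691     2.474
  solve Keq expr → x = 0.05115; check Q = 351.9

Q₀ = 63.99; Q < K (proceeds forward)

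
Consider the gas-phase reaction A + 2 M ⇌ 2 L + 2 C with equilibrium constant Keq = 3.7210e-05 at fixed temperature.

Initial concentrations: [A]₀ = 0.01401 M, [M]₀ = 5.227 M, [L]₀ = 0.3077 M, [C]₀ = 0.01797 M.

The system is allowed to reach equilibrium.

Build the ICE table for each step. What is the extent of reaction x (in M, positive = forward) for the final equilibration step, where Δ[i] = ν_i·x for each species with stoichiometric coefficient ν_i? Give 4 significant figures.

Q₀ = 7.9874e-05 vs Keq = 3.7210e-05 ⇒ Q>K, reverse
Step 1:
                   A          M          L          C
  init       0.01401      5.227     0.3077    0.01797
  Δ          0.00227   0.004539  -0.004539  -0.004539
  eq         0.01628      5.232     0.3032    0.01343
  solve Keq expr → x = -0.00227; check Q = 3.7210e-05

x = -0.00227 M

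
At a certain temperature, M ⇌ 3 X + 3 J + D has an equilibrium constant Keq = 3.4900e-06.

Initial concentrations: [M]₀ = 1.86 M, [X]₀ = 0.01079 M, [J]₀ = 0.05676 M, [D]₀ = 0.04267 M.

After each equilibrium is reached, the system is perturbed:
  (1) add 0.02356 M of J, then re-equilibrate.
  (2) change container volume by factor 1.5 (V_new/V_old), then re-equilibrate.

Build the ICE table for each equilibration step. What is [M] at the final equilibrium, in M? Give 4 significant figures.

[M]_eq = 1.186 M

Q₀ = 5.2699e-12 vs Keq = 3.4900e-06 ⇒ Q<K, forward
Step 1:
                  M         X         J         D
  init         1.86   0.01079   0.05676   0.04267
  Δ        -0.05583    0.1675    0.1675   0.05583
  eq          1.804    0.1783    0.2243    0.0985
  solve Keq expr → x = 0.05583; check Q = 3.4900e-06
Then add 0.02356 M of J.
Step 2:
                  M         X         J         D
  init        1.804    0.1783    0.2478    0.0985
  Δ        0.003007 -0.009021 -0.009021 -0.003007
  eq          1.807    0.1693    0.2388    0.0955
  solve Keq expr → x = -0.003007; check Q = 3.4900e-06
Then change container volume by factor 1.5 (V_new/V_old).
Step 3:
                  M         X         J         D
  init        1.205    0.1128    0.1592   0.06366
  Δ         -0.0191   0.05731   0.05731    0.0191
  eq          1.186    0.1702    0.2165   0.08277
  solve Keq expr → x = 0.0191; check Q = 3.4900e-06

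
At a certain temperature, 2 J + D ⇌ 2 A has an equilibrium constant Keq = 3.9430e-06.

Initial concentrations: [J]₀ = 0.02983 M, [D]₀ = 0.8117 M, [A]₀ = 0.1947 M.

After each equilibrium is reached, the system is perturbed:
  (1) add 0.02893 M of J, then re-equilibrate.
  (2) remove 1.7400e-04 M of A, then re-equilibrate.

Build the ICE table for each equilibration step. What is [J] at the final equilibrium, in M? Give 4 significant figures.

Q₀ = 52.48 vs Keq = 3.9430e-06 ⇒ Q>K, reverse
Step 1:
                   J          D          A
  I          0.02983     0.8117     0.1947
  C           0.1943    0.09714    -0.1943
  E           0.2241     0.9088 4.2424e-04
  solve Keq expr → x = -0.09714; check Q = 3.9430e-06
Then add 0.02893 M of J.
Step 2:
                   J          D          A
  I            0.253     0.9088 4.2424e-04
  C       -5.4655e-05 -2.7327e-05 5.4655e-05
  E            0.253     0.9088 4.7889e-04
  solve Keq expr → x = 2.7327e-05; check Q = 3.9430e-06
Then remove 1.7400e-04 M of A.
Step 3:
                   J          D          A
  I            0.253     0.9088 3.0489e-04
  C       -1.7365e-04 -8.6824e-05 1.7365e-04
  E           0.2528     0.9087 4.7854e-04
  solve Keq expr → x = 8.6824e-05; check Q = 3.9430e-06

[J]_eq = 0.2528 M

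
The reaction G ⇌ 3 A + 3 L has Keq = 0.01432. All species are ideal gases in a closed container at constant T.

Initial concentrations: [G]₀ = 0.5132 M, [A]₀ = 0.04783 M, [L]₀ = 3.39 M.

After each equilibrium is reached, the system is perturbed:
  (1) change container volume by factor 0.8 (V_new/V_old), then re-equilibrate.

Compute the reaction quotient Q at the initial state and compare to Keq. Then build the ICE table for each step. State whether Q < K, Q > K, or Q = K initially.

Q₀ = 0.008306; Q < K (proceeds forward)

Q₀ = 0.008306 vs Keq = 0.01432 ⇒ Q<K, forward
Step 1:
                   G          A          L
  Initial     0.5132    0.04783       3.39
  Change   -0.003083    0.00925    0.00925
  Equil       0.5101    0.05708      3.399
  solve Keq expr → x = 0.003083; check Q = 0.01432
Then change container volume by factor 0.8 (V_new/V_old).
Step 2:
                   G          A          L
  Initial     0.6376    0.07135      4.249
  Change     0.00724   -0.02172   -0.02172
  Equil       0.6449    0.04963      4.227
  solve Keq expr → x = -0.00724; check Q = 0.01432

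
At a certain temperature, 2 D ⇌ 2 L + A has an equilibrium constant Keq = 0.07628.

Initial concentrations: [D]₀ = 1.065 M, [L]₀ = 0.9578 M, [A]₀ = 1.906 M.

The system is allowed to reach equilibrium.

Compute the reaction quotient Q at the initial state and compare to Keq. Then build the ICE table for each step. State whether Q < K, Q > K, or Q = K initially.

Q₀ = 1.542; Q > K (proceeds reverse)

Q₀ = 1.542 vs Keq = 0.07628 ⇒ Q>K, reverse
Step 1:
                  D         L         A
  init        1.065    0.9578     1.906
  Δ           0.596    -0.596    -0.298
  eq          1.661    0.3618     1.608
  solve Keq expr → x = -0.298; check Q = 0.07628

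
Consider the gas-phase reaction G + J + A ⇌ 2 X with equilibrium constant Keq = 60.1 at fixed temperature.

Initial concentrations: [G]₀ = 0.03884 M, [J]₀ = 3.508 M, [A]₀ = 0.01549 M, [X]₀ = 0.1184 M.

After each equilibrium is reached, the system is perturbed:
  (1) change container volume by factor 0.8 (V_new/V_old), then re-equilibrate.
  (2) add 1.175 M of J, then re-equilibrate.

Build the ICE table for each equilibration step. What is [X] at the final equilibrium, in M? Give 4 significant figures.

[X]_eq = 0.1806 M

Q₀ = 6.642 vs Keq = 60.1 ⇒ Q<K, forward
Step 1:
                   G          J          A          X
  Initial    0.03884      3.508    0.01549     0.1184
  Change    -0.01191   -0.01191   -0.01191    0.02383
  Equil      0.02693      3.496   0.003576     0.1422
  solve Keq expr → x = 0.01191; check Q = 60.1
Then change container volume by factor 0.8 (V_new/V_old).
Step 2:
                   G          J          A          X
  Initial    0.03366       4.37    0.00447     0.1778
  Change  -7.4984e-04 -7.4984e-04 -7.4984e-04     0.0015
  Equil      0.03291      4.369    0.00372     0.1793
  solve Keq expr → x = 7.4984e-04; check Q = 60.1
Then add 1.175 M of J.
Step 3:
                   G          J          A          X
  Initial    0.03291      5.544    0.00372     0.1793
  Change  -6.8043e-04 -6.8043e-04 -6.8043e-04   0.001361
  Equil      0.03223      5.544   0.003039     0.1806
  solve Keq expr → x = 6.8043e-04; check Q = 60.1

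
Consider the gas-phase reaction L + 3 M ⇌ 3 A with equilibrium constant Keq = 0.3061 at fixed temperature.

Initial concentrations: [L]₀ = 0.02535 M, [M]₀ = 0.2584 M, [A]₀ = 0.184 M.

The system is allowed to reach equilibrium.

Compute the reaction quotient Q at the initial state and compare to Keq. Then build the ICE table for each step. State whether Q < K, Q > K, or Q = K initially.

Q₀ = 14.24; Q > K (proceeds reverse)

Q₀ = 14.24 vs Keq = 0.3061 ⇒ Q>K, reverse
Step 1:
                    L           M           A
  init        0.02535      0.2584       0.184
  Δ           0.03105     0.09314    -0.09314
  eq           0.0564      0.3515     0.09086
  solve Keq expr → x = -0.03105; check Q = 0.3061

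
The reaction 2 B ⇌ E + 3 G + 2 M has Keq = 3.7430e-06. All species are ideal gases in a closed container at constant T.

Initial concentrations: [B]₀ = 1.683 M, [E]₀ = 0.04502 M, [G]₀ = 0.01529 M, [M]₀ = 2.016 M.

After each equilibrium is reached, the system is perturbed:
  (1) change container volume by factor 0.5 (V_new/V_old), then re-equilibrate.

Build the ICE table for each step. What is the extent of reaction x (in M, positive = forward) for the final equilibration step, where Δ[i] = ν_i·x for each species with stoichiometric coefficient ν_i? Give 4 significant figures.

Q₀ = 2.3091e-07 vs Keq = 3.7430e-06 ⇒ Q<K, forward
Step 1:
                    B           E           G           M
  init          1.683     0.04502     0.01529       2.016
  Δ          -0.01413    0.007065     0.02119     0.01413
  eq            1.669     0.05208     0.03648        2.03
  solve Keq expr → x = 0.007065; check Q = 3.7430e-06
Then change container volume by factor 0.5 (V_new/V_old).
Step 2:
                    B           E           G           M
  init          3.338      0.1042     0.07297        4.06
  Δ           0.02817    -0.01409    -0.04226    -0.02817
  eq            3.366     0.09008     0.03071       4.032
  solve Keq expr → x = -0.01409; check Q = 3.7430e-06

x = -0.01409 M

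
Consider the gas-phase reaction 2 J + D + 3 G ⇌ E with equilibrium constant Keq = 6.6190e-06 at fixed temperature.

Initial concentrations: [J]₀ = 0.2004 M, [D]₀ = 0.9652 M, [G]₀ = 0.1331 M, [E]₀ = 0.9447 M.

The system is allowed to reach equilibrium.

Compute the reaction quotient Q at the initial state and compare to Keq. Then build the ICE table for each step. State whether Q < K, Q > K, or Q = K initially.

Q₀ = 1.0336e+04 vs Keq = 6.6190e-06 ⇒ Q>K, reverse
Step 1:
                   J          D          G          E
  Initial     0.2004     0.9652     0.1331     0.9447
  Change       1.887     0.9433       2.83    -0.9433
  Equil        2.087      1.908      2.963   0.001431
  solve Keq expr → x = -0.9433; check Q = 6.6190e-06

Q₀ = 1.0336e+04; Q > K (proceeds reverse)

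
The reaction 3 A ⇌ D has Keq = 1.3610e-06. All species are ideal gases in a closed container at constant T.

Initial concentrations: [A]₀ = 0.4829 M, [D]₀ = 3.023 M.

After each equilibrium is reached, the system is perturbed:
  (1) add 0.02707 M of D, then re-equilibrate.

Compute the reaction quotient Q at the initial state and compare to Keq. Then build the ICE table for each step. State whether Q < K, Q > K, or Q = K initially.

Q₀ = 26.85 vs Keq = 1.3610e-06 ⇒ Q>K, reverse
Step 1:
                   A          D
  Initial     0.4829      3.023
  Change       9.065     -3.022
  Equil        9.548   0.001185
  solve Keq expr → x = -3.022; check Q = 1.3610e-06
Then add 0.02707 M of D.
Step 2:
                   A          D
  Initial      9.548    0.02825
  Change     0.08112   -0.02704
  Equil        9.629   0.001215
  solve Keq expr → x = -0.02704; check Q = 1.3610e-06

Q₀ = 26.85; Q > K (proceeds reverse)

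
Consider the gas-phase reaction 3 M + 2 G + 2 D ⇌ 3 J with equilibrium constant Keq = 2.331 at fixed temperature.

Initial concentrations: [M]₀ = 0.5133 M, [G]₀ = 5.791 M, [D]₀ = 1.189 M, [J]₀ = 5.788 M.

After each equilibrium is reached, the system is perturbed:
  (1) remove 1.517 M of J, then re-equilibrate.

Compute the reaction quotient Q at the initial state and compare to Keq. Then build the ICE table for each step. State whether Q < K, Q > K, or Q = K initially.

Q₀ = 30.24; Q > K (proceeds reverse)

Q₀ = 30.24 vs Keq = 2.331 ⇒ Q>K, reverse
Step 1:
                    M           G           D           J
  init         0.5133       5.791       1.189       5.788
  Δ            0.4253      0.2835      0.2835     -0.4253
  eq           0.9386       6.075       1.473       5.363
  solve Keq expr → x = -0.1418; check Q = 2.331
Then remove 1.517 M of J.
Step 2:
                    M           G           D           J
  init         0.9386       6.075       1.473       3.846
  Δ            -0.182     -0.1213     -0.1213       0.182
  eq           0.7566       5.953       1.351       4.028
  solve Keq expr → x = 0.06066; check Q = 2.331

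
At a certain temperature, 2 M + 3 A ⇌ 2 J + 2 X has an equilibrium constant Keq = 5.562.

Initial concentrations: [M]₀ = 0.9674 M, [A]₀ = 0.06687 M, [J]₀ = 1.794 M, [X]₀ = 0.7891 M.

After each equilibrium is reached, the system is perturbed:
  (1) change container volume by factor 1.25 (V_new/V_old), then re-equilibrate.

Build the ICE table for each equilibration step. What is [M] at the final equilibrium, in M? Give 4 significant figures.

[M]_eq = 0.9834 M

Q₀ = 7161 vs Keq = 5.562 ⇒ Q>K, reverse
Step 1:
                    M           A           J           X
  init         0.9674     0.06687       1.794      0.7891
  Δ            0.2484      0.3727     -0.2484     -0.2484
  eq            1.216      0.4395       1.546      0.5407
  solve Keq expr → x = -0.1242; check Q = 5.562
Then change container volume by factor 1.25 (V_new/V_old).
Step 2:
                    M           A           J           X
  init         0.9727      0.3516       1.236      0.4325
  Δ           0.01069     0.01604    -0.01069    -0.01069
  eq           0.9834      0.3677       1.226      0.4218
  solve Keq expr → x = -0.005347; check Q = 5.562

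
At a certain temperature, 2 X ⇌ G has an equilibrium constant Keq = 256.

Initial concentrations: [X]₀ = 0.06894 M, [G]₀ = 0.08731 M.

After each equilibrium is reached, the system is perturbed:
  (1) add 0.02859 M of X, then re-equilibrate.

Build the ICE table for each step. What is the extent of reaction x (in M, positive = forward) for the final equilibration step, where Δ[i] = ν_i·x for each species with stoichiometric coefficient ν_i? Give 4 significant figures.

x = 0.01367 M

Q₀ = 18.37 vs Keq = 256 ⇒ Q<K, forward
Step 1:
                   X          G
  I          0.06894    0.08731
  C         -0.04808    0.02404
  E          0.02086     0.1114
  solve Keq expr → x = 0.02404; check Q = 256
Then add 0.02859 M of X.
Step 2:
                   X          G
  I          0.04945     0.1114
  C         -0.02735    0.01367
  E           0.0221      0.125
  solve Keq expr → x = 0.01367; check Q = 256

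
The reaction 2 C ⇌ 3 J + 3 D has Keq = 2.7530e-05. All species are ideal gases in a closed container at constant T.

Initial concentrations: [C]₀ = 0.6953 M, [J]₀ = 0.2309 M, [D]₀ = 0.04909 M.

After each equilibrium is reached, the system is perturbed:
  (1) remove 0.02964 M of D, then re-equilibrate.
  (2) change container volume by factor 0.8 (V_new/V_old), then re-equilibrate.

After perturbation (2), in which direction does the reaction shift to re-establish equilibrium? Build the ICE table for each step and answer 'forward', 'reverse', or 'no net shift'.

Q₀ = 3.0124e-06 vs Keq = 2.7530e-05 ⇒ Q<K, forward
Step 1:
                    C           J           D
  Initial      0.6953      0.2309     0.04909
  Change     -0.02479     0.03719     0.03719
  Equil        0.6705      0.2681     0.08628
  solve Keq expr → x = 0.0124; check Q = 2.7530e-05
Then remove 0.02964 M of D.
Step 2:
                    C           J           D
  Initial      0.6705      0.2681     0.05664
  Change     -0.01463     0.02195     0.02195
  Equil        0.6559        0.29     0.07859
  solve Keq expr → x = 0.007316; check Q = 2.7530e-05
Then change container volume by factor 0.8 (V_new/V_old).
Step 3:
                    C           J           D
  Initial      0.8198      0.3625     0.09824
  Change      0.01343    -0.02015    -0.02015
  Equil        0.8333      0.3424     0.07809
  solve Keq expr → x = -0.006716; check Q = 2.7530e-05

Direction: reverse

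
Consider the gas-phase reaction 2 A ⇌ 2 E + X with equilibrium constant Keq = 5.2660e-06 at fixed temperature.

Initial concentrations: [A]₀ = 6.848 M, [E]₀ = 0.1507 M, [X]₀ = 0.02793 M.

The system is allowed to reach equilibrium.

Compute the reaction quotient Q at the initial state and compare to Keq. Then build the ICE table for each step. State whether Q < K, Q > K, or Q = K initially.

Q₀ = 1.3526e-05 vs Keq = 5.2660e-06 ⇒ Q>K, reverse
Step 1:
                    A           E           X
  Initial       6.848      0.1507     0.02793
  Change      0.02458    -0.02458    -0.01229
  Equil         6.873      0.1261     0.01564
  solve Keq expr → x = -0.01229; check Q = 5.2660e-06

Q₀ = 1.3526e-05; Q > K (proceeds reverse)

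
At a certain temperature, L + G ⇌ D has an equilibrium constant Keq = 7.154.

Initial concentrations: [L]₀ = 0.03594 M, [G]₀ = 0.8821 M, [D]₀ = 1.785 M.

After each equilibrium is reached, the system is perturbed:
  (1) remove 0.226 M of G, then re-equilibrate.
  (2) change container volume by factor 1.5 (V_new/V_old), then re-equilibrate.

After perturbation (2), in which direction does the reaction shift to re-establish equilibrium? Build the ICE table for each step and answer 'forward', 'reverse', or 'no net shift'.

Q₀ = 56.3 vs Keq = 7.154 ⇒ Q>K, reverse
Step 1:
                  L         G         D
  I         0.03594    0.8821     1.785
  C          0.1765    0.1765   -0.1765
  E          0.2124     1.059     1.609
  solve Keq expr → x = -0.1765; check Q = 7.154
Then remove 0.226 M of G.
Step 2:
                  L         G         D
  I          0.2124    0.8326     1.609
  C         0.03922   0.03922  -0.03922
  E          0.2516    0.8718     1.569
  solve Keq expr → x = -0.03922; check Q = 7.154
Then change container volume by factor 1.5 (V_new/V_old).
Step 3:
                  L         G         D
  I          0.1677    0.5812     1.046
  C         0.05183   0.05183  -0.05183
  E          0.2196     0.633    0.9944
  solve Keq expr → x = -0.05183; check Q = 7.154

Direction: reverse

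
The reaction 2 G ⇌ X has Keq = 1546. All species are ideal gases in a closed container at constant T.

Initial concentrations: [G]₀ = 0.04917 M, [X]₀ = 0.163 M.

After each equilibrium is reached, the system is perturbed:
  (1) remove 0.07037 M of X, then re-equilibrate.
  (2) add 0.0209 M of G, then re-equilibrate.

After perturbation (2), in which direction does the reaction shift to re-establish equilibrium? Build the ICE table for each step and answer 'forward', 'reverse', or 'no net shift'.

Direction: forward

Q₀ = 67.42 vs Keq = 1546 ⇒ Q<K, forward
Step 1:
                   G          X
  init       0.04917      0.163
  Δ         -0.03832    0.01916
  eq         0.01085     0.1822
  solve Keq expr → x = 0.01916; check Q = 1546
Then remove 0.07037 M of X.
Step 2:
                   G          X
  init       0.01085     0.1118
  Δ        -0.002308   0.001154
  eq        0.008547     0.1129
  solve Keq expr → x = 0.001154; check Q = 1546
Then add 0.0209 M of G.
Step 3:
                   G          X
  init       0.02945     0.1129
  Δ         -0.02052    0.01026
  eq        0.008927     0.1232
  solve Keq expr → x = 0.01026; check Q = 1546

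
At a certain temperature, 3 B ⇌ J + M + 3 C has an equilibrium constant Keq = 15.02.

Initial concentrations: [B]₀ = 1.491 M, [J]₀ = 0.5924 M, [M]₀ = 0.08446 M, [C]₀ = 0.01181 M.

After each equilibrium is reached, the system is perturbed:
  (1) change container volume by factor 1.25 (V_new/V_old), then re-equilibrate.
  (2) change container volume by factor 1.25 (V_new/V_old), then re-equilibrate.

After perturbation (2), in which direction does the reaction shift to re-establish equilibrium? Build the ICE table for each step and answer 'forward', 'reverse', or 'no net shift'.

Q₀ = 2.4865e-08 vs Keq = 15.02 ⇒ Q<K, forward
Step 1:
                    B           J           M           C
  Initial       1.491      0.5924     0.08446     0.01181
  Change       -1.135      0.3783      0.3783       1.135
  Equil         0.356      0.9707      0.4628       1.147
  solve Keq expr → x = 0.3783; check Q = 15.02
Then change container volume by factor 1.25 (V_new/V_old).
Step 2:
                    B           J           M           C
  Initial      0.2848      0.7766      0.3702      0.9175
  Change     -0.02854    0.009514    0.009514     0.02854
  Equil        0.2562      0.7861      0.3798       0.946
  solve Keq expr → x = 0.009514; check Q = 15.02
Then change container volume by factor 1.25 (V_new/V_old).
Step 3:
                    B           J           M           C
  Initial       0.205      0.6289      0.3038      0.7568
  Change     -0.02128    0.007093    0.007093     0.02128
  Equil        0.1837       0.636      0.3109      0.7781
  solve Keq expr → x = 0.007093; check Q = 15.02

Direction: forward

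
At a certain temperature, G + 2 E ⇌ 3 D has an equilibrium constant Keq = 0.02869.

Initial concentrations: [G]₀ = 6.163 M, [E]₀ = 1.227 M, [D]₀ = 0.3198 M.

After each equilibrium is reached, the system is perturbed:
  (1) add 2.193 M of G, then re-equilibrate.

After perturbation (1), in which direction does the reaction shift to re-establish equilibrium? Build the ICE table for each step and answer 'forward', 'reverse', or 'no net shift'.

Q₀ = 0.003525 vs Keq = 0.02869 ⇒ Q<K, forward
Step 1:
                   G          E          D
  init         6.163      1.227     0.3198
  Δ         -0.08631    -0.1726     0.2589
  eq           6.077      1.054     0.5787
  solve Keq expr → x = 0.08631; check Q = 0.02869
Then add 2.193 M of G.
Step 2:
                   G          E          D
  init          8.27      1.054     0.5787
  Δ          -0.0163    -0.0326     0.0489
  eq           8.253      1.022     0.6276
  solve Keq expr → x = 0.0163; check Q = 0.02869

Direction: forward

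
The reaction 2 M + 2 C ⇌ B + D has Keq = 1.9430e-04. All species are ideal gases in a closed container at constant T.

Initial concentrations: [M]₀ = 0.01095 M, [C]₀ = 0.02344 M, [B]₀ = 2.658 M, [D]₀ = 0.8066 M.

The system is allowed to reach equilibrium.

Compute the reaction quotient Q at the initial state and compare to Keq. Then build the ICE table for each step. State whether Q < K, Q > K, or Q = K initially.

Q₀ = 3.2544e+07; Q > K (proceeds reverse)

Q₀ = 3.2544e+07 vs Keq = 1.9430e-04 ⇒ Q>K, reverse
Step 1:
                  M         C         B         D
  init      0.01095   0.02344     2.658    0.8066
  Δ           1.612     1.612   -0.8059   -0.8059
  eq          1.623     1.635     1.852 7.3856e-04
  solve Keq expr → x = -0.8059; check Q = 1.9430e-04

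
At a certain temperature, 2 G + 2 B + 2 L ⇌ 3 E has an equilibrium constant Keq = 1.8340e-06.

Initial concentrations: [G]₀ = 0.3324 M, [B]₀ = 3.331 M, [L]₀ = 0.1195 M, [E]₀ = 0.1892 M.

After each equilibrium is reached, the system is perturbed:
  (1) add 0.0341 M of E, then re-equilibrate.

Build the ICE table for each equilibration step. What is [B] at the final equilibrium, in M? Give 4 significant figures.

[B]_eq = 3.475 M

Q₀ = 0.3869 vs Keq = 1.8340e-06 ⇒ Q>K, reverse
Step 1:
                    G           B           L           E
  Initial      0.3324       3.331      0.1195      0.1892
  Change       0.1219      0.1219      0.1219     -0.1828
  Equil        0.4543       3.453      0.2414    0.006406
  solve Keq expr → x = -0.06093; check Q = 1.8340e-06
Then add 0.0341 M of E.
Step 2:
                    G           B           L           E
  Initial      0.4543       3.453      0.2414     0.04051
  Change      0.02231     0.02231     0.02231    -0.03346
  Equil        0.4766       3.475      0.2637    0.007045
  solve Keq expr → x = -0.01115; check Q = 1.8340e-06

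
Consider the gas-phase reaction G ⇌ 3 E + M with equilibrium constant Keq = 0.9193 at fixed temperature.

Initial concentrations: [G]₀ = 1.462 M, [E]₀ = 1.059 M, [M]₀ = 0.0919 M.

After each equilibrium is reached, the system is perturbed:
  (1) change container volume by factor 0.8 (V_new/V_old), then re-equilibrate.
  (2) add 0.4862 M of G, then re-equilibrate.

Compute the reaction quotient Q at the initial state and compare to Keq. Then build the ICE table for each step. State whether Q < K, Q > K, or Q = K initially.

Q₀ = 0.07465 vs Keq = 0.9193 ⇒ Q<K, forward
Step 1:
                  G         E         M
  Initial     1.462     1.059    0.0919
  Change    -0.1858    0.5575    0.1858
  Equil       1.276     1.617    0.2777
  solve Keq expr → x = 0.1858; check Q = 0.9193
Then change container volume by factor 0.8 (V_new/V_old).
Step 2:
                  G         E         M
  Initial     1.595     2.021    0.3472
  Change    0.07778   -0.2334  -0.07778
  Equil       1.673     1.787    0.2694
  solve Keq expr → x = -0.07778; check Q = 0.9193
Then add 0.4862 M of G.
Step 3:
                  G         E         M
  Initial     2.159     1.787    0.2694
  Change   -0.02863   0.08588   0.02863
  Equil       2.131     1.873     0.298
  solve Keq expr → x = 0.02863; check Q = 0.9193

Q₀ = 0.07465; Q < K (proceeds forward)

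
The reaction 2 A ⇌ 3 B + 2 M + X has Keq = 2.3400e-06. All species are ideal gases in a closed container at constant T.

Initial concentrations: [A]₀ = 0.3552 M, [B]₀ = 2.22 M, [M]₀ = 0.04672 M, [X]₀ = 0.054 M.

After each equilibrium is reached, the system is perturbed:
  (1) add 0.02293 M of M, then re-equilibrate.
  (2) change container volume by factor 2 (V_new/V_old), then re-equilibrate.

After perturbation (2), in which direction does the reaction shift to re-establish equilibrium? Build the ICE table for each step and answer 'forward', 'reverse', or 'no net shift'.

Direction: forward

Q₀ = 0.01022 vs Keq = 2.3400e-06 ⇒ Q>K, reverse
Step 1:
                    A           B           M           X
  Initial      0.3552        2.22     0.04672       0.054
  Change      0.04562    -0.06843    -0.04562    -0.02281
  Equil        0.4008       2.152      0.0011     0.03119
  solve Keq expr → x = -0.02281; check Q = 2.3400e-06
Then add 0.02293 M of M.
Step 2:
                    A           B           M           X
  Initial      0.4008       2.152     0.02403     0.03119
  Change      0.02254    -0.03381    -0.02254    -0.01127
  Equil        0.4234       2.118    0.001489     0.01992
  solve Keq expr → x = -0.01127; check Q = 2.3400e-06
Then change container volume by factor 2 (V_new/V_old).
Step 3:
                    A           B           M           X
  Initial      0.2117       1.059  7.4445e-04     0.00996
  Change    -0.002051    0.003077    0.002051    0.001026
  Equil        0.2096       1.062    0.002796     0.01099
  solve Keq expr → x = 0.001026; check Q = 2.3400e-06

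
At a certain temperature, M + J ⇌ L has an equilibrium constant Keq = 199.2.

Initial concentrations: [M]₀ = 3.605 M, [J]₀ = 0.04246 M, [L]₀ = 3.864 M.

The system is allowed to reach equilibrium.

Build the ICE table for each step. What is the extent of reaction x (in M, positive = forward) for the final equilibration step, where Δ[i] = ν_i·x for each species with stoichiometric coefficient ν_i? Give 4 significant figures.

x = 0.03697 M

Q₀ = 25.24 vs Keq = 199.2 ⇒ Q<K, forward
Step 1:
                   M          J          L
  init         3.605    0.04246      3.864
  Δ         -0.03697   -0.03697    0.03697
  eq           3.568   0.005489      3.901
  solve Keq expr → x = 0.03697; check Q = 199.2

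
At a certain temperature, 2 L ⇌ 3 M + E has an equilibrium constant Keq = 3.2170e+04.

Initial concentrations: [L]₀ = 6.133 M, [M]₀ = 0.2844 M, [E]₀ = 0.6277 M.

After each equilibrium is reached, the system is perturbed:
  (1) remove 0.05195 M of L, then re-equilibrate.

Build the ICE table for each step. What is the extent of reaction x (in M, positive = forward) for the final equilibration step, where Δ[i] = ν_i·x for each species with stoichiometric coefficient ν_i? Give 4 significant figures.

Q₀ = 3.8388e-04 vs Keq = 3.2170e+04 ⇒ Q<K, forward
Step 1:
                  L         M         E
  Initial     6.133    0.2844    0.6277
  Change     -5.847      8.77     2.923
  Equil      0.2863     9.055     3.551
  solve Keq expr → x = 2.923; check Q = 3.2170e+04
Then remove 0.05195 M of L.
Step 2:
                  L         M         E
  Initial    0.2343     9.055     3.551
  Change    0.04762  -0.07143  -0.02381
  Equil      0.2819     8.983     3.527
  solve Keq expr → x = -0.02381; check Q = 3.2170e+04

x = -0.02381 M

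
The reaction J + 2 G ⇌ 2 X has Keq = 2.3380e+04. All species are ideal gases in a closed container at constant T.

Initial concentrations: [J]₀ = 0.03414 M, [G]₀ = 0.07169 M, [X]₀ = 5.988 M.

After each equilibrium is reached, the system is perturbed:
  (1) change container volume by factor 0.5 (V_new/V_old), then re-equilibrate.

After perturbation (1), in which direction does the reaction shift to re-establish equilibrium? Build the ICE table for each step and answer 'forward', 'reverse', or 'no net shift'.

Direction: forward

Q₀ = 2.0435e+05 vs Keq = 2.3380e+04 ⇒ Q>K, reverse
Step 1:
                    J           G           X
  Initial     0.03414     0.07169       5.988
  Change      0.03678     0.07356    -0.07356
  Equil       0.07092      0.1452       5.914
  solve Keq expr → x = -0.03678; check Q = 2.3380e+04
Then change container volume by factor 0.5 (V_new/V_old).
Step 2:
                    J           G           X
  Initial      0.1418      0.2905       11.83
  Change     -0.02935     -0.0587      0.0587
  Equil        0.1125      0.2318       11.89
  solve Keq expr → x = 0.02935; check Q = 2.3380e+04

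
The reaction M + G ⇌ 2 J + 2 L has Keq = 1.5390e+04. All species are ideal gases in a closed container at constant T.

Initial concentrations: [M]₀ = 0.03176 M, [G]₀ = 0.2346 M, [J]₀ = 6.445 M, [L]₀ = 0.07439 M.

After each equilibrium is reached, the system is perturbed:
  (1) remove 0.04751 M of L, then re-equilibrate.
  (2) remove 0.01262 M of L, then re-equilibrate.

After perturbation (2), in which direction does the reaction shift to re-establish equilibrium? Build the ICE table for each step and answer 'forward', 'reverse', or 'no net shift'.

Direction: forward

Q₀ = 30.85 vs Keq = 1.5390e+04 ⇒ Q<K, forward
Step 1:
                   M          G          J          L
  I          0.03176     0.2346      6.445    0.07439
  C          -0.0315    -0.0315    0.06301    0.06301
  E       2.5581e-04     0.2031      6.508     0.1374
  solve Keq expr → x = 0.0315; check Q = 1.5390e+04
Then remove 0.04751 M of L.
Step 2:
                   M          G          J          L
  I       2.5581e-04     0.2031      6.508    0.08989
  C       -1.4553e-04 -1.4553e-04 2.9105e-04 2.9105e-04
  E       1.1029e-04      0.203      6.508    0.09018
  solve Keq expr → x = 1.4553e-04; check Q = 1.5390e+04
Then remove 0.01262 M of L.
Step 3:
                   M          G          J          L
  I       1.1029e-04      0.203      6.508    0.07756
  C       -2.8575e-05 -2.8575e-05 5.7149e-05 5.7149e-05
  E       8.1712e-05     0.2029      6.508    0.07762
  solve Keq expr → x = 2.8575e-05; check Q = 1.5390e+04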